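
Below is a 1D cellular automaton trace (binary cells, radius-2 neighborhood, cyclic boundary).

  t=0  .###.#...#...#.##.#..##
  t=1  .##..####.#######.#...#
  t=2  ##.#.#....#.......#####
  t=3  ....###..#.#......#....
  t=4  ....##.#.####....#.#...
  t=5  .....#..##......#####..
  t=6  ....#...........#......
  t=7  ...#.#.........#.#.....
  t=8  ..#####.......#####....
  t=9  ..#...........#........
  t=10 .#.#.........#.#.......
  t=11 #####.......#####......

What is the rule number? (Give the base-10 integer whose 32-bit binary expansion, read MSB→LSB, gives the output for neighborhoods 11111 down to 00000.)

  #####|.  b31=0 t=1,i=12
  ####.|.  b30=0 t=1,i=7
  ###.#|.  b29=0 t=0,i=3
  ###..|.  b28=0 t=3,i=6
  ##.##|.  b27=0 t=0,i=0
  ##.#.|.  b26=0 t=0,i=4
  ##..#|#  b25=1 t=1,i=3
  ##...|.  b24=0 t=4,i=13
  #.###|#  b23=1 t=0,i=1
  #.##.|#  b22=1 t=0,i=15
  #.#.#|.  b21=0 t=2,i=3
  #.#..|#  b20=1 t=0,i=5
  #..##|.  b19=0 t=0,i=20
  #..#.|.  b18=0 t=3,i=8
  #...#|#  b17=1 t=0,i=7
  #....|.  b16=0 t=2,i=7
  .####|.  b15=0 t=1,i=6
  .###.|#  b14=1 t=0,i=2
  .##.#|#  b13=1 t=0,i=16
  .##..|.  b12=0 t=1,i=2
  .#.##|#  b11=1 t=0,i=14
  .#.#.|#  b10=1 t=2,i=4
  .#..#|.  b9=0 t=0,i=19
  .#...|#  b8=1 t=0,i=6
  ..###|#  b7=1 t=1,i=5
  ..##.|.  b6=0 t=0,i=21
  ..#.#|#  b5=1 t=0,i=13
  ..#..|.  b4=0 t=0,i=9
  ...##|.  b3=0 t=2,i=17
  ...#.|#  b2=1 t=0,i=8
  ....#|.  b1=0 t=2,i=8
  .....|.  b0=0 t=2,i=13
  bits 00000010110100100110110110100100 = 47345060

47345060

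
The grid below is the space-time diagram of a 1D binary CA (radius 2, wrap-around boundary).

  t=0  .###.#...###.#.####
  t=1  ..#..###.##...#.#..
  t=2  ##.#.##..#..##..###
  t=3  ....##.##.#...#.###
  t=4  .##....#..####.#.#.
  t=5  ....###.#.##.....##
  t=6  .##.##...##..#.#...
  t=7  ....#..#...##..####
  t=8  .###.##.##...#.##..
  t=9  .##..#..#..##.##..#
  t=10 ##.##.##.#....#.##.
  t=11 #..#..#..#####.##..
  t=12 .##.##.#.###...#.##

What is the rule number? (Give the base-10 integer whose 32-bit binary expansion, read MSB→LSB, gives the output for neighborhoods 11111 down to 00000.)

2186791814

  #####|#  b31=1 t=2,i=18
  ####.|.  b30=0 t=0,i=17
  ###.#|.  b29=0 t=0,i=3
  ###..|.  b28=0 t=3,i=18
  ##.##|.  b27=0 t=0,i=0
  ##.#.|.  b26=0 t=0,i=4
  ##..#|#  b25=1 t=2,i=7
  ##...|.  b24=0 t=1,i=11
  #.###|.  b23=0 t=0,i=1
  #.##.|#  b22=1 t=1,i=9
  #.#.#|.  b21=0 t=0,i=13
  #.#..|#  b20=1 t=0,i=5
  #..##|.  b19=0 t=1,i=4
  #..#.|#  b18=1 t=2,i=8
  #...#|#  b17=1 t=0,i=7
  #....|#  b16=1 t=1,i=18
  .####|#  b15=1 t=0,i=16
  .###.|#  b14=1 t=0,i=2
  .##.#|.  b13=0 t=3,i=5
  .##..|.  b12=0 t=1,i=10
  .#.##|#  b11=1 t=0,i=14
  .#.#.|.  b10=0 t=1,i=15
  .#..#|#  b9=1 t=1,i=3
  .#...|#  b8=1 t=0,i=6
  ..###|#  b7=1 t=0,i=9
  ..##.|.  b6=0 t=2,i=12
  ..#.#|.  b5=0 t=1,i=14
  ..#..|.  b4=0 t=1,i=2
  ...##|.  b3=0 t=0,i=8
  ...#.|#  b2=1 t=1,i=1
  ....#|#  b1=1 t=1,i=0
  .....|.  b0=0 t=5,i=14
  bits 10000010010101111100101110000110 = 2186791814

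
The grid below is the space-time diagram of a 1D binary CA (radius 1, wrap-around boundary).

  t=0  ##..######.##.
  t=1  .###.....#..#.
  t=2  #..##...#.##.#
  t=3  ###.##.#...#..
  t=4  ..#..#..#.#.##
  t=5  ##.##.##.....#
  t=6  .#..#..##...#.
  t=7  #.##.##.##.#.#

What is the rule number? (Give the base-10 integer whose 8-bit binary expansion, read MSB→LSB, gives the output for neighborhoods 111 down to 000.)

  nb ###: next=.  (t=0,i=5, bit7=0)
  nb ##.: next=#  (t=0,i=1, bit6=1)
  nb #.#: next=.  (t=0,i=10, bit5=0)
  nb #..: next=#  (t=0,i=2, bit4=1)
  nb .##: next=.  (t=0,i=0, bit3=0)
  nb .#.: next=.  (t=1,i=9, bit2=0)
  nb ..#: next=#  (t=0,i=3, bit1=1)
  nb ...: next=.  (t=1,i=5, bit0=0)
  bits 01010010 = 82

82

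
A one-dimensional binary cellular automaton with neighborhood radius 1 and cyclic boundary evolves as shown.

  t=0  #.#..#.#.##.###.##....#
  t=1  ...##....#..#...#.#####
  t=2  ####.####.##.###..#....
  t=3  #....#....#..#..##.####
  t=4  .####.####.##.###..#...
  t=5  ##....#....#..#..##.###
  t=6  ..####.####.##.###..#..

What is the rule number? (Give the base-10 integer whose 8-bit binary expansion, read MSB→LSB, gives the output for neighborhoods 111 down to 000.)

27

  ###|.  b7=0 t=0,i=13
  ##.|.  b6=0 t=0,i=0
  #.#|.  b5=0 t=0,i=1
  #..|#  b4=1 t=0,i=3
  .##|#  b3=1 t=0,i=9
  .#.|.  b2=0 t=0,i=2
  ..#|#  b1=1 t=0,i=4
  ...|#  b0=1 t=0,i=19
  bits 00011011 = 27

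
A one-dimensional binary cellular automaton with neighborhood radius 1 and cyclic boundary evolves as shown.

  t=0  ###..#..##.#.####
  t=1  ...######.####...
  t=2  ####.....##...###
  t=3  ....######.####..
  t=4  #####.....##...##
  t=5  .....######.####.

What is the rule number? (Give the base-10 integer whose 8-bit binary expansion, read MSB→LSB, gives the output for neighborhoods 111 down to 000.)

63

  [7] ### => .  t=0,i=0
  [6] ##. => .  t=0,i=2
  [5] #.# => #  t=0,i=10
  [4] #.. => #  t=0,i=3
  [3] .## => #  t=0,i=8
  [2] .#. => #  t=0,i=5
  [1] ..# => #  t=0,i=4
  [0] ... => #  t=1,i=0
  bits 00111111 = 63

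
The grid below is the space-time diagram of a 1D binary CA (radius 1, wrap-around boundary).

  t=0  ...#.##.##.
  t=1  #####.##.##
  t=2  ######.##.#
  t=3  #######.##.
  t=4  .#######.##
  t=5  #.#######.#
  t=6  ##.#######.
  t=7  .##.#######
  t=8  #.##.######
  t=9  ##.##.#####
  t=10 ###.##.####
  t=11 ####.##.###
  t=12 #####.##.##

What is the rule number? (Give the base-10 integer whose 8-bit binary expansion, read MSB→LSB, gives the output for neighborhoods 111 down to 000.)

247

  [7] ### => #  t=1,i=0
  [6] ##. => #  t=0,i=6
  [5] #.# => #  t=0,i=4
  [4] #.. => #  t=0,i=10
  [3] .## => .  t=0,i=5
  [2] .#. => #  t=0,i=3
  [1] ..# => #  t=0,i=2
  [0] ... => #  t=0,i=0
  bits 11110111 = 247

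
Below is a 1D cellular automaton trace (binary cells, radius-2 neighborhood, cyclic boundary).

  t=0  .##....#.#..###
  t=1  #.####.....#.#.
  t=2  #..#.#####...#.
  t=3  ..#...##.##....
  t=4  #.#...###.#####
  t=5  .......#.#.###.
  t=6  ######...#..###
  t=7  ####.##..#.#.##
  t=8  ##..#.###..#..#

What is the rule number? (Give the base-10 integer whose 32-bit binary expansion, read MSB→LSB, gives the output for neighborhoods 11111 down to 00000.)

2603479123

  ##### -> #   bit 31 = 1  t=2,i=7
  ####. -> .   bit 30 = 0  t=1,i=4
  ###.# -> .   bit 29 = 0  t=0,i=14
  ###.. -> #   bit 28 = 1  t=1,i=5
  ##.## -> #   bit 27 = 1  t=0,i=0
  ##.#. -> .   bit 26 = 0  t=4,i=1
  ##..# -> #   bit 25 = 1  t=7,i=7
  ##... -> #   bit 24 = 1  t=0,i=3
  #.### -> .   bit 23 = 0  t=1,i=2
  #.##. -> .   bit 22 = 0  t=0,i=1
  #.#.# -> #   bit 21 = 1  t=1,i=0
  #.#.. -> .   bit 20 = 0  t=0,i=9
  #..## -> #   bit 19 = 1  t=0,i=11
  #..#. -> #   bit 18 = 1  t=2,i=2
  #...# -> .   bit 17 = 0  t=2,i=11
  #.... -> #   bit 16 = 1  t=0,i=4
  .#### -> #   bit 15 = 1  t=1,i=3
  .###. -> #   bit 14 = 1  t=0,i=13
  .##.# -> #   bit 13 = 1  t=3,i=7
  .##.. -> #   bit 12 = 1  t=0,i=2
  .#.## -> .   bit 11 = 0  t=1,i=1
  .#.#. -> .   bit 10 = 0  t=0,i=8
  .#..# -> .   bit 9 = 0  t=0,i=10
  .#... -> .   bit 8 = 0  t=3,i=3
  ..### -> .   bit 7 = 0  t=0,i=12
  ..##. -> #   bit 6 = 1  t=3,i=6
  ..#.# -> .   bit 5 = 0  t=0,i=7
  ..#.. -> #   bit 4 = 1  t=3,i=2
  ...## -> .   bit 3 = 0  t=3,i=5
  ...#. -> .   bit 2 = 0  t=0,i=6
  ....# -> #   bit 1 = 1  t=0,i=5
  ..... -> #   bit 0 = 1  t=1,i=8
  bits 10011011001011011111000001010011 = 2603479123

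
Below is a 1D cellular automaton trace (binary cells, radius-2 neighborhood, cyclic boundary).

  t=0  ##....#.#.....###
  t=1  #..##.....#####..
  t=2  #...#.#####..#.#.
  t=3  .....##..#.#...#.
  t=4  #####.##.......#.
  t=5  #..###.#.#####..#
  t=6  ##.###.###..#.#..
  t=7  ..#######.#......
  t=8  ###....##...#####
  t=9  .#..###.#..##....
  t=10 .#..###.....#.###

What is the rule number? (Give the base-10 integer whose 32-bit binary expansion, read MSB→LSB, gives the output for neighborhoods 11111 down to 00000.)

  #####|.  b31=0 t=0,i=16
  ####.|#  b30=1 t=0,i=0
  ###.#|#  b29=1 t=4,i=4
  ###..|.  b28=0 t=0,i=1
  ##.##|#  b27=1 t=4,i=5
  ##.#.|.  b26=0 t=5,i=6
  ##..#|#  b25=1 t=1,i=15
  ##...|.  b24=0 t=0,i=2
  #.###|#  b23=1 t=2,i=6
  #.##.|.  b22=0 t=4,i=6
  #.#.#|#  b21=1 t=2,i=15
  #.#..|.  b20=0 t=0,i=8
  #..##|.  b19=0 t=1,i=2
  #..#.|.  b18=0 t=1,i=16
  #...#|.  b17=0 t=2,i=2
  #....|#  b16=1 t=0,i=3
  .####|.  b15=0 t=0,i=15
  .###.|#  b14=1 t=5,i=4
  .##.#|.  b13=0 t=6,i=1
  .##..|#  b12=1 t=1,i=4
  .#.##|#  b11=1 t=2,i=5
  .#.#.|.  b10=0 t=0,i=7
  .#..#|.  b9=0 t=1,i=1
  .#...|.  b8=0 t=0,i=9
  ..###|#  b7=1 t=0,i=14
  ..##.|.  b6=0 t=1,i=3
  ..#.#|.  b5=0 t=0,i=6
  ..#..|#  b4=1 t=1,i=0
  ...##|#  b3=1 t=0,i=13
  ...#.|.  b2=0 t=0,i=5
  ....#|#  b1=1 t=0,i=4
  .....|#  b0=1 t=0,i=11
  bits 01101010101000010101100010011011 = 1788958875

1788958875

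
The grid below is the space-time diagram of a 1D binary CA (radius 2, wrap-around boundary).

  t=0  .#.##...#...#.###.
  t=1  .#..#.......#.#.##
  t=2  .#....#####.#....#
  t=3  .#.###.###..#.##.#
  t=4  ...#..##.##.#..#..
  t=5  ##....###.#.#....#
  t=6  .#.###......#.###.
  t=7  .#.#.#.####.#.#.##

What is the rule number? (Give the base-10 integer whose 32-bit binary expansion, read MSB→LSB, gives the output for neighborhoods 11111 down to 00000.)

  nb #####: next=#  (t=2,i=8, bit31=1)
  nb ####.: next=#  (t=2,i=9, bit30=1)
  nb ###.#: next=.  (t=2,i=10, bit29=0)
  nb ###..: next=#  (t=0,i=16, bit28=1)
  nb ##.##: next=#  (t=3,i=6, bit27=1)
  nb ##.#.: next=.  (t=1,i=0, bit26=0)
  nb ##..#: next=#  (t=0,i=17, bit25=1)
  nb ##...: next=.  (t=0,i=5, bit24=0)
  nb #.###: next=#  (t=0,i=14, bit23=1)
  nb #.##.: next=.  (t=0,i=3, bit22=0)
  nb #.#.#: next=.  (t=1,i=14, bit21=0)
  nb #.#..: next=#  (t=1,i=1, bit20=1)
  nb #..##: next=.  (t=4,i=5, bit19=0)
  nb #..#.: next=.  (t=0,i=0, bit18=0)
  nb #...#: next=.  (t=0,i=6, bit17=0)
  nb #....: next=#  (t=1,i=6, bit16=1)
  nb .####: next=#  (t=2,i=7, bit15=1)
  nb .###.: next=.  (t=0,i=15, bit14=0)
  nb .##.#: next=#  (t=1,i=17, bit13=1)
  nb .##..: next=#  (t=0,i=4, bit12=1)
  nb .#.##: next=.  (t=0,i=2, bit11=0)
  nb .#.#.: next=.  (t=1,i=13, bit10=0)
  nb .#..#: next=.  (t=1,i=2, bit9=0)
  nb .#...: next=.  (t=0,i=9, bit8=0)
  nb ..###: next=.  (t=2,i=6, bit7=0)
  nb ..##.: next=#  (t=4,i=6, bit6=1)
  nb ..#.#: next=#  (t=0,i=1, bit5=1)
  nb ..#..: next=.  (t=0,i=8, bit4=0)
  nb ...##: next=#  (t=2,i=5, bit3=1)
  nb ...#.: next=.  (t=0,i=7, bit2=0)
  nb ....#: next=#  (t=1,i=10, bit1=1)
  nb .....: next=#  (t=1,i=7, bit0=1)
  bits 11011010100100011011000001101011 = 3666980971

3666980971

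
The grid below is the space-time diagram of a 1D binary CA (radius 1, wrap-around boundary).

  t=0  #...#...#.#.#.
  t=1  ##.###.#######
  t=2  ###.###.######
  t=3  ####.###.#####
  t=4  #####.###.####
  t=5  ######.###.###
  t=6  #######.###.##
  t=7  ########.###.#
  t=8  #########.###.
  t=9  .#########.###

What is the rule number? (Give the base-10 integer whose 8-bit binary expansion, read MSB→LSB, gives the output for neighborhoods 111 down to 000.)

246

  [7] ### => #  t=1,i=0
  [6] ##. => #  t=1,i=1
  [5] #.# => #  t=0,i=9
  [4] #.. => #  t=0,i=1
  [3] .## => .  t=1,i=3
  [2] .#. => #  t=0,i=0
  [1] ..# => #  t=0,i=3
  [0] ... => .  t=0,i=2
  bits 11110110 = 246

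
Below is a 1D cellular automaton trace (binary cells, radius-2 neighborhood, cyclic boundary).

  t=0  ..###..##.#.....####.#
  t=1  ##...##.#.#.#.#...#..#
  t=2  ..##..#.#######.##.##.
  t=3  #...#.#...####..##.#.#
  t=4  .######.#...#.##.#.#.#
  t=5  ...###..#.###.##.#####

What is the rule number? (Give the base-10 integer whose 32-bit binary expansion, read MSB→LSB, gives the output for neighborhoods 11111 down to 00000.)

3279627814

  ##### -> #   bit 31 = 1  t=2,i=10
  ####. -> #   bit 30 = 1  t=0,i=18
  ###.# -> .   bit 29 = 0  t=0,i=19
  ###.. -> .   bit 28 = 0  t=0,i=4
  ##.## -> .   bit 27 = 0  t=2,i=15
  ##.#. -> .   bit 26 = 0  t=0,i=9
  ##..# -> #   bit 25 = 1  t=0,i=5
  ##... -> #   bit 24 = 1  t=1,i=2
  #.### -> .   bit 23 = 0  t=2,i=8
  #.##. -> #   bit 22 = 1  t=2,i=16
  #.#.# -> #   bit 21 = 1  t=1,i=8
  #.#.. -> #   bit 20 = 1  t=0,i=10
  #..## -> #   bit 19 = 1  t=0,i=1
  #..#. -> .   bit 18 = 0  t=2,i=5
  #...# -> #   bit 17 = 1  t=1,i=3
  #.... -> #   bit 16 = 1  t=0,i=12
  .#### -> .   bit 15 = 0  t=0,i=17
  .###. -> .   bit 14 = 0  t=0,i=3
  .##.# -> #   bit 13 = 1  t=0,i=8
  .##.. -> .   bit 12 = 0  t=2,i=3
  .#.## -> .   bit 11 = 0  t=2,i=7
  .#.#. -> #   bit 10 = 1  t=1,i=9
  .#..# -> #   bit 9 = 1  t=0,i=0
  .#... -> .   bit 8 = 0  t=0,i=11
  ..### -> .   bit 7 = 0  t=0,i=2
  ..##. -> .   bit 6 = 0  t=0,i=7
  ..#.# -> #   bit 5 = 1  t=2,i=6
  ..#.. -> .   bit 4 = 0  t=1,i=18
  ...## -> .   bit 3 = 0  t=0,i=15
  ...#. -> #   bit 2 = 1  t=1,i=17
  ....# -> #   bit 1 = 1  t=0,i=14
  ..... -> .   bit 0 = 0  t=0,i=13
  bits 11000011011110110010011000100110 = 3279627814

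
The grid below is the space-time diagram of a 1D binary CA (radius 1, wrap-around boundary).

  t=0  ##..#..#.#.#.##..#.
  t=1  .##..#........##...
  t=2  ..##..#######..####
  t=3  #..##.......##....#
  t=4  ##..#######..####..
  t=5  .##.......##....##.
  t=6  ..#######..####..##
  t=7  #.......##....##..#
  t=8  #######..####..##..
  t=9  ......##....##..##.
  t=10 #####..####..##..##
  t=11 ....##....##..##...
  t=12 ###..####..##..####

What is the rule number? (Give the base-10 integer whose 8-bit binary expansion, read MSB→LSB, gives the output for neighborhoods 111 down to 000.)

  nb ###: next=.  (t=2,i=7, bit7=0)
  nb ##.: next=#  (t=0,i=1, bit6=1)
  nb #.#: next=.  (t=0,i=8, bit5=0)
  nb #..: next=#  (t=0,i=2, bit4=1)
  nb .##: next=.  (t=0,i=0, bit3=0)
  nb .#.: next=.  (t=0,i=4, bit2=0)
  nb ..#: next=.  (t=0,i=3, bit1=0)
  nb ...: next=#  (t=1,i=7, bit0=1)
  bits 01010001 = 81

81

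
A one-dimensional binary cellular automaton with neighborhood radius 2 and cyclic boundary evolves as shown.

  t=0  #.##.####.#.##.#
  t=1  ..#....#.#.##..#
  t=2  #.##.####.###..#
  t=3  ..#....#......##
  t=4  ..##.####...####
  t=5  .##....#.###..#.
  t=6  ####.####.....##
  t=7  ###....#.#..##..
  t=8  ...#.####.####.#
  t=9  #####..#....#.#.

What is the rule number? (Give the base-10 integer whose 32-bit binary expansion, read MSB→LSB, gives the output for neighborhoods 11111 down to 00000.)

  #####|#  b31=1 t=6,i=0
  ####.|#  b30=1 t=0,i=7
  ###.#|.  b29=0 t=0,i=8
  ###..|.  b28=0 t=2,i=12
  ##.##|.  b27=0 t=0,i=1
  ##.#.|#  b26=1 t=0,i=9
  ##..#|.  b25=0 t=1,i=13
  ##...|#  b24=1 t=4,i=9
  #.###|.  b23=0 t=0,i=5
  #.##.|#  b22=1 t=0,i=2
  #.#.#|.  b21=0 t=0,i=10
  #.#..|.  b20=0 t=7,i=9
  #..##|#  b19=1 t=2,i=14
  #..#.|.  b18=0 t=1,i=1
  #...#|#  b17=1 t=4,i=10
  #....|.  b16=0 t=1,i=4
  .####|.  b15=0 t=0,i=6
  .###.|.  b14=0 t=2,i=11
  .##.#|.  b13=0 t=0,i=0
  .##..|#  b12=1 t=1,i=12
  .#.##|#  b11=1 t=0,i=11
  .#.#.|#  b10=1 t=1,i=8
  .#..#|#  b9=1 t=1,i=0
  .#...|#  b8=1 t=1,i=3
  ..###|.  b7=0 t=4,i=12
  ..##.|#  b6=1 t=2,i=15
  ..#.#|#  b5=1 t=1,i=7
  ..#..|#  b4=1 t=1,i=2
  ...##|#  b3=1 t=3,i=13
  ...#.|#  b2=1 t=1,i=6
  ....#|#  b1=1 t=1,i=5
  .....|.  b0=0 t=3,i=10
  bits 11000101010010100001111101111110 = 3309969278

3309969278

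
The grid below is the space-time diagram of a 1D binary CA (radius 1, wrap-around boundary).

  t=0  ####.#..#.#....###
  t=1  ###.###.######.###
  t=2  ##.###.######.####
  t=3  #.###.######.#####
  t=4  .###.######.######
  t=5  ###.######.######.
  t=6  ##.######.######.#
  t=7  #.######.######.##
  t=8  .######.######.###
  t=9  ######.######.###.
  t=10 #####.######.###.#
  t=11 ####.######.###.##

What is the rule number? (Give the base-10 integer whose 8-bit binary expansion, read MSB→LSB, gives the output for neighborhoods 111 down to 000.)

189

  ### -> #   bit 7 = 1  t=0,i=0
  ##. -> .   bit 6 = 0  t=0,i=3
  #.# -> #   bit 5 = 1  t=0,i=4
  #.. -> #   bit 4 = 1  t=0,i=6
  .## -> #   bit 3 = 1  t=0,i=15
  .#. -> #   bit 2 = 1  t=0,i=5
  ..# -> .   bit 1 = 0  t=0,i=7
  ... -> #   bit 0 = 1  t=0,i=12
  bits 10111101 = 189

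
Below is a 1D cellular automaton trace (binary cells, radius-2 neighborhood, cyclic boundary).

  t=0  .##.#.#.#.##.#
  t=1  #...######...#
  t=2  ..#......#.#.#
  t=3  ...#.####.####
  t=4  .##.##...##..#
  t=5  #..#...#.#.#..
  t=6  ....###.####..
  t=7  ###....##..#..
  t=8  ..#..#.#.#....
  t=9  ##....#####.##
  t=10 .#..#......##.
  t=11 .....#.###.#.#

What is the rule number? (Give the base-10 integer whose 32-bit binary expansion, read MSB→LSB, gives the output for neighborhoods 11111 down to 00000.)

  ##### -> .   bit 31 = 0  t=1,i=6
  ####. -> .   bit 30 = 0  t=1,i=8
  ###.# -> .   bit 29 = 0  t=3,i=8
  ###.. -> #   bit 28 = 1  t=1,i=9
  ##.## -> #   bit 27 = 1  t=3,i=9
  ##.#. -> .   bit 26 = 0  t=0,i=3
  ##..# -> #   bit 25 = 1  t=4,i=11
  ##... -> .   bit 24 = 0  t=1,i=1
  #.### -> #   bit 23 = 1  t=3,i=5
  #.##. -> .   bit 22 = 0  t=0,i=1
  #.#.# -> #   bit 21 = 1  t=0,i=4
  #.#.. -> #   bit 20 = 1  t=2,i=13
  #..## -> .   bit 19 = 0  t=7,i=13
  #..#. -> .   bit 18 = 0  t=2,i=1
  #...# -> #   bit 17 = 1  t=1,i=2
  #.... -> .   bit 16 = 0  t=2,i=4
  .#### -> .   bit 15 = 0  t=1,i=5
  .###. -> .   bit 14 = 0  t=6,i=5
  .##.# -> .   bit 13 = 0  t=0,i=2
  .##.. -> .   bit 12 = 0  t=1,i=0
  .#.## -> #   bit 11 = 1  t=0,i=0
  .#.#. -> #   bit 10 = 1  t=0,i=5
  .#..# -> .   bit 9 = 0  t=2,i=0
  .#... -> #   bit 8 = 1  t=2,i=3
  ..### -> .   bit 7 = 0  t=1,i=4
  ..##. -> #   bit 6 = 1  t=1,i=13
  ..#.# -> .   bit 5 = 0  t=2,i=9
  ..#.. -> .   bit 4 = 0  t=2,i=2
  ...## -> .   bit 3 = 0  t=1,i=3
  ...#. -> #   bit 2 = 1  t=2,i=8
  ....# -> #   bit 1 = 1  t=2,i=7
  ..... -> #   bit 0 = 1  t=2,i=5
  bits 00011010101100100000110101000111 = 447876423

447876423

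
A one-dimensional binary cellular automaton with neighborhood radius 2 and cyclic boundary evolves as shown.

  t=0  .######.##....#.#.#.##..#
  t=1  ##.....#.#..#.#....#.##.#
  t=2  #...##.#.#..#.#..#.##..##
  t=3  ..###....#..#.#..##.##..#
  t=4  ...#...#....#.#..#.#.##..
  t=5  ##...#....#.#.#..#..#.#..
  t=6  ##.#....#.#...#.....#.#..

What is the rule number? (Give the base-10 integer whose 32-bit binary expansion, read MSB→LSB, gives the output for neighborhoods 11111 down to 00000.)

  ##### -> .   bit 31 = 0  t=0,i=3
  ####. -> .   bit 30 = 0  t=0,i=5
  ###.# -> .   bit 29 = 0  t=0,i=6
  ###.. -> .   bit 28 = 0  t=1,i=1
  ##.## -> #   bit 27 = 1  t=0,i=7
  ##.#. -> .   bit 26 = 0  t=2,i=6
  ##..# -> #   bit 25 = 1  t=0,i=22
  ##... -> .   bit 24 = 0  t=0,i=10
  #.### -> #   bit 23 = 1  t=0,i=1
  #.##. -> .   bit 22 = 0  t=0,i=8
  #.#.# -> .   bit 21 = 0  t=0,i=16
  #.#.. -> #   bit 20 = 1  t=1,i=9
  #..## -> .   bit 19 = 0  t=2,i=22
  #..#. -> .   bit 18 = 0  t=0,i=23
  #...# -> #   bit 17 = 1  t=2,i=2
  #.... -> .   bit 16 = 0  t=0,i=11
  .#### -> .   bit 15 = 0  t=0,i=2
  .###. -> #   bit 14 = 1  t=1,i=0
  .##.# -> .   bit 13 = 0  t=1,i=22
  .##.. -> #   bit 12 = 1  t=0,i=9
  .#.## -> #   bit 11 = 1  t=0,i=0
  .#.#. -> .   bit 10 = 0  t=0,i=15
  .#..# -> .   bit 9 = 0  t=1,i=10
  .#... -> .   bit 8 = 0  t=1,i=15
  ..### -> .   bit 7 = 0  t=2,i=23
  ..##. -> #   bit 6 = 1  t=2,i=4
  ..#.# -> #   bit 5 = 1  t=0,i=14
  ..#.. -> .   bit 4 = 0  t=3,i=9
  ...## -> #   bit 3 = 1  t=2,i=3
  ...#. -> .   bit 2 = 0  t=0,i=13
  ....# -> #   bit 1 = 1  t=0,i=12
  ..... -> #   bit 0 = 1  t=1,i=4
  bits 00001010100100100101100001101011 = 177363051

177363051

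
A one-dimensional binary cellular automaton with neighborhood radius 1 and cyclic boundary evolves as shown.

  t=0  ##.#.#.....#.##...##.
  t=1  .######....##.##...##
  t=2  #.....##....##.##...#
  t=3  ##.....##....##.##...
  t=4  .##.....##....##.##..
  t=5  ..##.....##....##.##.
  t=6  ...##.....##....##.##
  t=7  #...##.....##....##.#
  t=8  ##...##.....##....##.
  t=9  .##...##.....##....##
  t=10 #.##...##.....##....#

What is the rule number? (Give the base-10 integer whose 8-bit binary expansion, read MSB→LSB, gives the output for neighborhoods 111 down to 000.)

116

  nb ###: next=.  (t=1,i=2, bit7=0)
  nb ##.: next=#  (t=0,i=1, bit6=1)
  nb #.#: next=#  (t=0,i=2, bit5=1)
  nb #..: next=#  (t=0,i=6, bit4=1)
  nb .##: next=.  (t=0,i=0, bit3=0)
  nb .#.: next=#  (t=0,i=3, bit2=1)
  nb ..#: next=.  (t=0,i=10, bit1=0)
  nb ...: next=.  (t=0,i=7, bit0=0)
  bits 01110100 = 116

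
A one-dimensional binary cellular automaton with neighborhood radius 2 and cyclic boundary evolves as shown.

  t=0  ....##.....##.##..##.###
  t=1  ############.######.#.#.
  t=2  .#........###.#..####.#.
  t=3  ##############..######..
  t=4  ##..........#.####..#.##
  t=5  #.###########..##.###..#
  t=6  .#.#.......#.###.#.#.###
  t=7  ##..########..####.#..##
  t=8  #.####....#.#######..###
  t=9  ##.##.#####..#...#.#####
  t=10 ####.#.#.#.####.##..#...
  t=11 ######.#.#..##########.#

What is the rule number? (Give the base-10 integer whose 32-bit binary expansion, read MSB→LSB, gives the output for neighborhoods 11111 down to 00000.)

1869468159

  ##### -> .   bit 31 = 0  t=1,i=2
  ####. -> #   bit 30 = 1  t=1,i=10
  ###.# -> #   bit 29 = 1  t=1,i=11
  ###.. -> .   bit 28 = 0  t=0,i=23
  ##.## -> #   bit 27 = 1  t=0,i=13
  ##.#. -> #   bit 26 = 1  t=1,i=19
  ##..# -> #   bit 25 = 1  t=0,i=16
  ##... -> #   bit 24 = 1  t=0,i=0
  #.### -> .   bit 23 = 0  t=0,i=21
  #.##. -> #   bit 22 = 1  t=0,i=14
  #.#.# -> #   bit 21 = 1  t=1,i=20
  #.#.. -> .   bit 20 = 0  t=2,i=14
  #..## -> #   bit 19 = 1  t=0,i=17
  #..#. -> #   bit 18 = 1  t=2,i=0
  #...# -> .   bit 17 = 0  t=9,i=15
  #.... -> #   bit 16 = 1  t=0,i=1
  .#### -> #   bit 15 = 1  t=1,i=1
  .###. -> #   bit 14 = 1  t=0,i=22
  .##.# -> .   bit 13 = 0  t=0,i=12
  .##.. -> #   bit 12 = 1  t=0,i=5
  .#.## -> .   bit 11 = 0  t=1,i=23
  .#.#. -> .   bit 10 = 0  t=1,i=21
  .#..# -> .   bit 9 = 0  t=2,i=15
  .#... -> #   bit 8 = 1  t=2,i=2
  ..### -> #   bit 7 = 1  t=2,i=10
  ..##. -> #   bit 6 = 1  t=0,i=4
  ..#.# -> #   bit 5 = 1  t=4,i=12
  ..#.. -> #   bit 4 = 1  t=2,i=1
  ...## -> #   bit 3 = 1  t=0,i=3
  ...#. -> #   bit 2 = 1  t=4,i=11
  ....# -> #   bit 1 = 1  t=0,i=2
  ..... -> #   bit 0 = 1  t=0,i=8
  bits 01101111011011011101000111111111 = 1869468159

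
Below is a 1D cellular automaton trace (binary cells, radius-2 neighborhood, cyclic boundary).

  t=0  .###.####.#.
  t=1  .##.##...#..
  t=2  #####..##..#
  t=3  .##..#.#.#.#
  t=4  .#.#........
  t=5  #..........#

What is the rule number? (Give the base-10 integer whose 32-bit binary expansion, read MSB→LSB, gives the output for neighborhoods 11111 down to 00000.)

2395103438

  ##### -> #   bit 31 = 1  t=2,i=1
  ####. -> .   bit 30 = 0  t=0,i=7
  ###.# -> .   bit 29 = 0  t=0,i=3
  ###.. -> .   bit 28 = 0  t=2,i=4
  ##.## -> #   bit 27 = 1  t=0,i=4
  ##.#. -> #   bit 26 = 1  t=0,i=9
  ##..# -> #   bit 25 = 1  t=2,i=5
  ##... -> .   bit 24 = 0  t=1,i=6
  #.### -> #   bit 23 = 1  t=0,i=5
  #.##. -> #   bit 22 = 1  t=1,i=4
  #.#.# -> .   bit 21 = 0  t=3,i=7
  #.#.. -> .   bit 20 = 0  t=0,i=10
  #..## -> .   bit 19 = 0  t=0,i=0
  #..#. -> .   bit 18 = 0  t=3,i=4
  #...# -> #   bit 17 = 1  t=1,i=7
  #.... -> .   bit 16 = 0  t=4,i=5
  .#### -> .   bit 15 = 0  t=0,i=6
  .###. -> #   bit 14 = 1  t=0,i=2
  .##.# -> #   bit 13 = 1  t=1,i=2
  .##.. -> .   bit 12 = 0  t=1,i=5
  .#.## -> .   bit 11 = 0  t=3,i=0
  .#.#. -> .   bit 10 = 0  t=3,i=6
  .#..# -> .   bit 9 = 0  t=0,i=11
  .#... -> .   bit 8 = 0  t=1,i=10
  ..### -> #   bit 7 = 1  t=0,i=1
  ..##. -> #   bit 6 = 1  t=1,i=1
  ..#.# -> .   bit 5 = 0  t=3,i=5
  ..#.. -> .   bit 4 = 0  t=1,i=9
  ...## -> #   bit 3 = 1  t=1,i=0
  ...#. -> #   bit 2 = 1  t=1,i=8
  ....# -> #   bit 1 = 1  t=4,i=11
  ..... -> .   bit 0 = 0  t=4,i=6
  bits 10001110110000100110000011001110 = 2395103438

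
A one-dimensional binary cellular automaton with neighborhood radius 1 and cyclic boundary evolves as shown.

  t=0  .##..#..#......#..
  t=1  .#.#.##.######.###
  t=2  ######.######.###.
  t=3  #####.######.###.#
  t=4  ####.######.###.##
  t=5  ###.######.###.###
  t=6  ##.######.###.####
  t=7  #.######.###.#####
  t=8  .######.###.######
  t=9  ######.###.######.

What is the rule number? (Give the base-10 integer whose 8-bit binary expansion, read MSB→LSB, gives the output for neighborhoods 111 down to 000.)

  [7] ### => #  t=1,i=9
  [6] ##. => .  t=0,i=2
  [5] #.# => #  t=1,i=0
  [4] #.. => #  t=0,i=3
  [3] .## => #  t=0,i=1
  [2] .#. => #  t=0,i=5
  [1] ..# => .  t=0,i=0
  [0] ... => #  t=0,i=10
  bits 10111101 = 189

189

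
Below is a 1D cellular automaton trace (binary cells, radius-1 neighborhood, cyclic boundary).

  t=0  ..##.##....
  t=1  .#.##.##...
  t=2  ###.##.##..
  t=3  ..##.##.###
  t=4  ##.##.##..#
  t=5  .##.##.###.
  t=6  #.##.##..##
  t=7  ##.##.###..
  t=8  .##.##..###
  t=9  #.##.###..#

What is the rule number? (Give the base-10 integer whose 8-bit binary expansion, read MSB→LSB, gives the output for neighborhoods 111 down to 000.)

118

  nb ###: next=.  (t=2,i=1, bit7=0)
  nb ##.: next=#  (t=0,i=3, bit6=1)
  nb #.#: next=#  (t=0,i=4, bit5=1)
  nb #..: next=#  (t=0,i=7, bit4=1)
  nb .##: next=.  (t=0,i=2, bit3=0)
  nb .#.: next=#  (t=1,i=1, bit2=1)
  nb ..#: next=#  (t=0,i=1, bit1=1)
  nb ...: next=.  (t=0,i=0, bit0=0)
  bits 01110110 = 118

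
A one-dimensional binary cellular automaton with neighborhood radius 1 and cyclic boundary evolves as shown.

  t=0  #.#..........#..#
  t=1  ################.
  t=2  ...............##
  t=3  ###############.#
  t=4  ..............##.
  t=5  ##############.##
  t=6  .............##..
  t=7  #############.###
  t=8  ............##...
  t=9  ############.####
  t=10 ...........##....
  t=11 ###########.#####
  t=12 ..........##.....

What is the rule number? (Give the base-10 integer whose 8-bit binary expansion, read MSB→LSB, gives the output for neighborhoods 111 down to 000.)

119

  ###|.  b7=0 t=1,i=1
  ##.|#  b6=1 t=0,i=0
  #.#|#  b5=1 t=0,i=1
  #..|#  b4=1 t=0,i=3
  .##|.  b3=0 t=0,i=16
  .#.|#  b2=1 t=0,i=2
  ..#|#  b1=1 t=0,i=12
  ...|#  b0=1 t=0,i=4
  bits 01110111 = 119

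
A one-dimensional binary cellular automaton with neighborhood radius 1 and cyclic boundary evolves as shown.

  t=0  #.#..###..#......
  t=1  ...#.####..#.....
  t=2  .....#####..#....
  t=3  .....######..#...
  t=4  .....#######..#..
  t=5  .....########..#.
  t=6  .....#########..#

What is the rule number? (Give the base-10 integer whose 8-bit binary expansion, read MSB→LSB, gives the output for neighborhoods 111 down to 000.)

  ###|#  b7=1 t=0,i=6
  ##.|#  b6=1 t=0,i=7
  #.#|.  b5=0 t=0,i=1
  #..|#  b4=1 t=0,i=3
  .##|#  b3=1 t=0,i=5
  .#.|.  b2=0 t=0,i=0
  ..#|.  b1=0 t=0,i=4
  ...|.  b0=0 t=0,i=12
  bits 11011000 = 216

216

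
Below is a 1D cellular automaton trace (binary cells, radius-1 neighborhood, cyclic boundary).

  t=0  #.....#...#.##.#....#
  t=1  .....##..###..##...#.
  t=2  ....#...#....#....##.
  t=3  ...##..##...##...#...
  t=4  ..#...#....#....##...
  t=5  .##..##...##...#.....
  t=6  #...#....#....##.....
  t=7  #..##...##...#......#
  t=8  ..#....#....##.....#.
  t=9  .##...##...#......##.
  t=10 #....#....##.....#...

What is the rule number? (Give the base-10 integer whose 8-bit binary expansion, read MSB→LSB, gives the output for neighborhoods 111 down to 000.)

38

  ### -> .   bit 7 = 0  t=1,i=10
  ##. -> .   bit 6 = 0  t=0,i=0
  #.# -> #   bit 5 = 1  t=0,i=11
  #.. -> .   bit 4 = 0  t=0,i=1
  .## -> .   bit 3 = 0  t=0,i=12
  .#. -> #   bit 2 = 1  t=0,i=6
  ..# -> #   bit 1 = 1  t=0,i=5
  ... -> .   bit 0 = 0  t=0,i=2
  bits 00100110 = 38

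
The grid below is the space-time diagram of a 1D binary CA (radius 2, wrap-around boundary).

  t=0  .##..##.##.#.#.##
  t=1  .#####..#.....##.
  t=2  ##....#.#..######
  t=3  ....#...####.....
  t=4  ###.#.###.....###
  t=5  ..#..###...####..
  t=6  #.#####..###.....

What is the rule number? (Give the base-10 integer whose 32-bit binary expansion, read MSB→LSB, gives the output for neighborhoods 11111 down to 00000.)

584735451

  ##### -> .   bit 31 = 0  t=1,i=3
  ####. -> .   bit 30 = 0  t=1,i=4
  ###.# -> #   bit 29 = 1  t=4,i=2
  ###.. -> .   bit 28 = 0  t=1,i=5
  ##.## -> .   bit 27 = 0  t=0,i=0
  ##.#. -> .   bit 26 = 0  t=0,i=10
  ##..# -> #   bit 25 = 1  t=0,i=3
  ##... -> .   bit 24 = 0  t=2,i=2
  #.### -> #   bit 23 = 1  t=4,i=6
  #.##. -> #   bit 22 = 1  t=0,i=1
  #.#.# -> .   bit 21 = 0  t=0,i=11
  #.#.. -> #   bit 20 = 1  t=2,i=8
  #..## -> #   bit 19 = 1  t=0,i=4
  #..#. -> .   bit 18 = 0  t=1,i=7
  #...# -> #   bit 17 = 1  t=3,i=6
  #.... -> .   bit 16 = 0  t=1,i=10
  .#### -> .   bit 15 = 0  t=1,i=2
  .###. -> #   bit 14 = 1  t=4,i=7
  .##.# -> .   bit 13 = 0  t=0,i=6
  .##.. -> #   bit 12 = 1  t=0,i=2
  .#.## -> #   bit 11 = 1  t=0,i=14
  .#.#. -> .   bit 10 = 0  t=0,i=12
  .#..# -> #   bit 9 = 1  t=2,i=9
  .#... -> .   bit 8 = 0  t=1,i=9
  ..### -> #   bit 7 = 1  t=1,i=1
  ..##. -> #   bit 6 = 1  t=0,i=5
  ..#.# -> .   bit 5 = 0  t=2,i=6
  ..#.. -> #   bit 4 = 1  t=1,i=8
  ...## -> #   bit 3 = 1  t=1,i=13
  ...#. -> .   bit 2 = 0  t=2,i=5
  ....# -> #   bit 1 = 1  t=1,i=12
  ..... -> #   bit 0 = 1  t=1,i=11
  bits 00100010110110100101101011011011 = 584735451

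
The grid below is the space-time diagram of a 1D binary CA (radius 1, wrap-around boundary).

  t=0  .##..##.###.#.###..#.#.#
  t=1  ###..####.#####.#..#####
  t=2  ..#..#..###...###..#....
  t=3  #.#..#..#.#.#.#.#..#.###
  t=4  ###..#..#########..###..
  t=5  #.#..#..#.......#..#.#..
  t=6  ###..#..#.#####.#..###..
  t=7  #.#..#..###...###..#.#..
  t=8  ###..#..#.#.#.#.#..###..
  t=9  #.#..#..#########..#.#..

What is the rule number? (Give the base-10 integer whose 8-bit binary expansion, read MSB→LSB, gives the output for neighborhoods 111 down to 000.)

  ### -> .   bit 7 = 0  t=0,i=9
  ##. -> #   bit 6 = 1  t=0,i=2
  #.# -> #   bit 5 = 1  t=0,i=0
  #.. -> .   bit 4 = 0  t=0,i=3
  .## -> #   bit 3 = 1  t=0,i=1
  .#. -> #   bit 2 = 1  t=0,i=12
  ..# -> .   bit 1 = 0  t=0,i=4
  ... -> #   bit 0 = 1  t=2,i=0
  bits 01101101 = 109

109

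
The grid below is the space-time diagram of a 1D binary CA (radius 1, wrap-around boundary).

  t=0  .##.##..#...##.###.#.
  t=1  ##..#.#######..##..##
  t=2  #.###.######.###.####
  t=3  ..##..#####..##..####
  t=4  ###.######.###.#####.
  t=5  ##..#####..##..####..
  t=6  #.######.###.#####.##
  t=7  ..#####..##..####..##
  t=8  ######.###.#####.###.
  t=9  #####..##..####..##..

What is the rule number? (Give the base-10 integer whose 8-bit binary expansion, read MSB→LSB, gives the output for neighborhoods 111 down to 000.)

159

  ### -> #   bit 7 = 1  t=0,i=16
  ##. -> .   bit 6 = 0  t=0,i=2
  #.# -> .   bit 5 = 0  t=0,i=3
  #.. -> #   bit 4 = 1  t=0,i=6
  .## -> #   bit 3 = 1  t=0,i=1
  .#. -> #   bit 2 = 1  t=0,i=8
  ..# -> #   bit 1 = 1  t=0,i=0
  ... -> #   bit 0 = 1  t=0,i=10
  bits 10011111 = 159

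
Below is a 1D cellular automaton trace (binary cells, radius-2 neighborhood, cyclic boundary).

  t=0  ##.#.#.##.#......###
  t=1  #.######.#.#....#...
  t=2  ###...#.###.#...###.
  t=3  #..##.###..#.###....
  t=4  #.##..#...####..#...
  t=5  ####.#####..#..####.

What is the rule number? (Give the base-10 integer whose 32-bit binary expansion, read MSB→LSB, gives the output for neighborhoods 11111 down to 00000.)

  [31] ##### => .  t=0,i=19
  [30] ####. => #  t=0,i=0
  [29] ###.# => .  t=0,i=1
  [28] ###.. => .  t=2,i=2
  [27] ##.## => .  t=2,i=19
  [26] ##.#. => #  t=0,i=2
  [25] ##..# => .  t=3,i=9
  [24] ##... => #  t=2,i=3
  [23] #.### => #  t=1,i=2
  [22] #.##. => #  t=0,i=7
  [21] #.#.# => #  t=0,i=3
  [20] #.#.. => .  t=0,i=10
  [19] #..## => #  t=3,i=2
  [18] #..#. => #  t=3,i=10
  [17] #...# => #  t=1,i=18
  [16] #.... => .  t=0,i=12
  [15] .#### => .  t=0,i=18
  [14] .###. => .  t=2,i=1
  [13] .##.# => .  t=0,i=8
  [12] .##.. => #  t=4,i=3
  [11] .#.## => #  t=0,i=6
  [10] .#.#. => #  t=0,i=4
  [9] .#..# => .  t=3,i=1
  [8] .#... => #  t=0,i=11
  [7] ..### => .  t=0,i=17
  [6] ..##. => #  t=3,i=3
  [5] ..#.# => #  t=1,i=0
  [4] ..#.. => #  t=1,i=16
  [3] ...## => #  t=0,i=16
  [2] ...#. => .  t=1,i=15
  [1] ....# => .  t=0,i=15
  [0] ..... => .  t=0,i=13
  bits 01000101111011100001110101111000 = 1173233016

1173233016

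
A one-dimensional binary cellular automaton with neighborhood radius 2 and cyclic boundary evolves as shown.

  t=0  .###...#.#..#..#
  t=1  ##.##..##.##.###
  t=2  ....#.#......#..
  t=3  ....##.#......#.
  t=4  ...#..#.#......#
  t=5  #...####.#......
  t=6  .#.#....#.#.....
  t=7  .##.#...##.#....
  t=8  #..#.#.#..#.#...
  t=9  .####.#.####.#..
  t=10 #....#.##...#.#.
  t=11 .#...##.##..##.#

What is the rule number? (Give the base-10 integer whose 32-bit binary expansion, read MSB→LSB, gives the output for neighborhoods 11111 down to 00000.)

361504552

  #####|.  b31=0 t=1,i=15
  ####.|.  b30=0 t=1,i=0
  ###.#|.  b29=0 t=1,i=1
  ###..|#  b28=1 t=0,i=3
  ##.##|.  b27=0 t=1,i=2
  ##.#.|#  b26=1 t=3,i=6
  ##..#|.  b25=0 t=1,i=5
  ##...|#  b24=1 t=0,i=4
  #.###|#  b23=1 t=0,i=1
  #.##.|.  b22=0 t=1,i=3
  #.#.#|.  b21=0 t=8,i=5
  #.#..|.  b20=0 t=0,i=9
  #..##|#  b19=1 t=1,i=6
  #..#.|#  b18=1 t=0,i=11
  #...#|.  b17=0 t=0,i=5
  #....|.  b16=0 t=2,i=8
  .####|.  b15=0 t=1,i=14
  .###.|.  b14=0 t=0,i=2
  .##.#|.  b13=0 t=1,i=8
  .##..|#  b12=1 t=1,i=4
  .#.##|#  b11=1 t=0,i=0
  .#.#.|#  b10=1 t=0,i=8
  .#..#|#  b9=1 t=0,i=10
  .#...|#  b8=1 t=2,i=7
  ..###|.  b7=0 t=5,i=4
  ..##.|.  b6=0 t=1,i=7
  ..#.#|#  b5=1 t=0,i=7
  ..#..|.  b4=0 t=0,i=12
  ...##|#  b3=1 t=3,i=3
  ...#.|.  b2=0 t=0,i=6
  ....#|.  b1=0 t=2,i=2
  .....|.  b0=0 t=2,i=0
  bits 00010101100011000001111100101000 = 361504552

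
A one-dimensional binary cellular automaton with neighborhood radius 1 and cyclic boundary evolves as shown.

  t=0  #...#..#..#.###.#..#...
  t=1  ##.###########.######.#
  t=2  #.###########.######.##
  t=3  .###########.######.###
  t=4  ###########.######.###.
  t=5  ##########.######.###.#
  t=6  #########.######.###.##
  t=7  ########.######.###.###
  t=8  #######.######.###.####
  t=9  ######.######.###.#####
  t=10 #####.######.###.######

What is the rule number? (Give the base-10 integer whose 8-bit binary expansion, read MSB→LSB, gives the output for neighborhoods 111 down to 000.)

190

  ### -> #   bit 7 = 1  t=0,i=13
  ##. -> .   bit 6 = 0  t=0,i=14
  #.# -> #   bit 5 = 1  t=0,i=11
  #.. -> #   bit 4 = 1  t=0,i=1
  .## -> #   bit 3 = 1  t=0,i=12
  .#. -> #   bit 2 = 1  t=0,i=0
  ..# -> #   bit 1 = 1  t=0,i=3
  ... -> .   bit 0 = 0  t=0,i=2
  bits 10111110 = 190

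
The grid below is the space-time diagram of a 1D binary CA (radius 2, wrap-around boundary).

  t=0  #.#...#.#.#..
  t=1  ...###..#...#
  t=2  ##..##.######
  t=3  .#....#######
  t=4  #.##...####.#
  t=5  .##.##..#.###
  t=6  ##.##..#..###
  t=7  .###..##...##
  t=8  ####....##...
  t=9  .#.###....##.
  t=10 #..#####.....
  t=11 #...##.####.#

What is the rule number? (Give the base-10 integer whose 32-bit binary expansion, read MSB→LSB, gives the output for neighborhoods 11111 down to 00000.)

  [31] ##### => #  t=2,i=9
  [30] ####. => .  t=2,i=0
  [29] ###.# => #  t=3,i=12
  [28] ###.. => #  t=1,i=5
  [27] ##.## => #  t=2,i=6
  [26] ##.#. => #  t=3,i=0
  [25] ##..# => .  t=1,i=6
  [24] ##... => #  t=4,i=4
  [23] #.### => #  t=2,i=7
  [22] #.##. => #  t=4,i=2
  [21] #.#.# => #  t=0,i=8
  [20] #.#.. => .  t=0,i=2
  [19] #..## => .  t=2,i=3
  [18] #..#. => #  t=0,i=12
  [17] #...# => #  t=0,i=4
  [16] #.... => #  t=3,i=3
  [15] .#### => #  t=2,i=8
  [14] .###. => #  t=1,i=4
  [13] .##.# => .  t=2,i=5
  [12] .##.. => .  t=4,i=3
  [11] .#.## => .  t=5,i=9
  [10] .#.#. => .  t=0,i=1
  [9] .#..# => .  t=0,i=11
  [8] .#... => #  t=0,i=3
  [7] ..### => .  t=1,i=3
  [6] ..##. => .  t=2,i=4
  [5] ..#.# => .  t=0,i=0
  [4] ..#.. => #  t=1,i=8
  [3] ...## => .  t=1,i=2
  [2] ...#. => #  t=0,i=5
  [1] ....# => .  t=3,i=4
  [0] ..... => #  t=10,i=10
  bits 10111101111001111100000100010101 = 3186082069

3186082069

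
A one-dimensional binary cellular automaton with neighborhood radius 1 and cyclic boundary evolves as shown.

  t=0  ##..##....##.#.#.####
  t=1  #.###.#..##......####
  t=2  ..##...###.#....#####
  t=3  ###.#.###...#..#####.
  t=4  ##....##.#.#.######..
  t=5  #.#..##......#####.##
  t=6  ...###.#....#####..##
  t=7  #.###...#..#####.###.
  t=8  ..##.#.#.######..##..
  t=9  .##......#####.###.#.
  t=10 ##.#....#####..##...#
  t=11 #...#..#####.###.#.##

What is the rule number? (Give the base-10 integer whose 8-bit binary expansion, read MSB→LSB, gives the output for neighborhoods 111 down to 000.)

154

  ###|#  b7=1 t=0,i=0
  ##.|.  b6=0 t=0,i=1
  #.#|.  b5=0 t=0,i=12
  #..|#  b4=1 t=0,i=2
  .##|#  b3=1 t=0,i=4
  .#.|.  b2=0 t=0,i=13
  ..#|#  b1=1 t=0,i=3
  ...|.  b0=0 t=0,i=7
  bits 10011010 = 154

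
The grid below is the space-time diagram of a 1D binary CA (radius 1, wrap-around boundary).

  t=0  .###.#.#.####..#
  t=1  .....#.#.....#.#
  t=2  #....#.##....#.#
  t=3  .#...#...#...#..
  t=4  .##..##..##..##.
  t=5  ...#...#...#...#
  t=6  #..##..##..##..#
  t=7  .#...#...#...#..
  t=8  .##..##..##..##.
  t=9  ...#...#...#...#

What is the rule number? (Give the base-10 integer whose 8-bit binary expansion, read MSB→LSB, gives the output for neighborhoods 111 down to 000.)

  [7] ### => .  t=0,i=2
  [6] ##. => .  t=0,i=3
  [5] #.# => .  t=0,i=0
  [4] #.. => #  t=0,i=13
  [3] .## => .  t=0,i=1
  [2] .#. => #  t=0,i=5
  [1] ..# => .  t=0,i=14
  [0] ... => .  t=1,i=1
  bits 00010100 = 20

20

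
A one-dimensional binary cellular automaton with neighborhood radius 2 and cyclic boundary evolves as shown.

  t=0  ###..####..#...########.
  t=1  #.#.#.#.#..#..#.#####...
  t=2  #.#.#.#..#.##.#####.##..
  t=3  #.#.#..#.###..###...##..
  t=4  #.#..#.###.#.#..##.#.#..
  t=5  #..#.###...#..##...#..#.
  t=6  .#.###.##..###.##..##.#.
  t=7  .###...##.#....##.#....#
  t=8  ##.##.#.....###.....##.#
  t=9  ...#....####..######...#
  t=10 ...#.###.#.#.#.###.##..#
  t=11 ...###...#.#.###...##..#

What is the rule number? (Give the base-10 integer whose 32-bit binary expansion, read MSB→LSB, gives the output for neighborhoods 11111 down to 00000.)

2448005691

  ##### -> #   bit 31 = 1  t=0,i=17
  ####. -> .   bit 30 = 0  t=0,i=7
  ###.# -> .   bit 29 = 0  t=0,i=22
  ###.. -> #   bit 28 = 1  t=0,i=2
  ##.## -> .   bit 27 = 0  t=0,i=23
  ##.#. -> .   bit 26 = 0  t=4,i=10
  ##..# -> .   bit 25 = 0  t=0,i=3
  ##... -> #   bit 24 = 1  t=1,i=21
  #.### -> #   bit 23 = 1  t=0,i=0
  #.##. -> #   bit 22 = 1  t=2,i=11
  #.#.# -> #   bit 21 = 1  t=1,i=2
  #.#.. -> .   bit 20 = 0  t=1,i=8
  #..## -> #   bit 19 = 1  t=0,i=4
  #..#. -> .   bit 18 = 0  t=0,i=10
  #...# -> .   bit 17 = 0  t=0,i=13
  #.... -> #   bit 16 = 1  t=7,i=12
  .#### -> #   bit 15 = 1  t=0,i=6
  .###. -> .   bit 14 = 0  t=0,i=1
  .##.# -> .   bit 13 = 0  t=2,i=12
  .##.. -> #   bit 12 = 1  t=2,i=21
  .#.## -> #   bit 11 = 1  t=1,i=15
  .#.#. -> .   bit 10 = 0  t=1,i=1
  .#..# -> #   bit 9 = 1  t=1,i=9
  .#... -> .   bit 8 = 0  t=0,i=12
  ..### -> .   bit 7 = 0  t=0,i=5
  ..##. -> .   bit 6 = 0  t=3,i=20
  ..#.# -> #   bit 5 = 1  t=1,i=0
  ..#.. -> #   bit 4 = 1  t=0,i=11
  ...## -> #   bit 3 = 1  t=0,i=14
  ...#. -> .   bit 2 = 0  t=1,i=23
  ....# -> #   bit 1 = 1  t=7,i=13
  ..... -> #   bit 0 = 1  t=8,i=9
  bits 10010001111010011001101000111011 = 2448005691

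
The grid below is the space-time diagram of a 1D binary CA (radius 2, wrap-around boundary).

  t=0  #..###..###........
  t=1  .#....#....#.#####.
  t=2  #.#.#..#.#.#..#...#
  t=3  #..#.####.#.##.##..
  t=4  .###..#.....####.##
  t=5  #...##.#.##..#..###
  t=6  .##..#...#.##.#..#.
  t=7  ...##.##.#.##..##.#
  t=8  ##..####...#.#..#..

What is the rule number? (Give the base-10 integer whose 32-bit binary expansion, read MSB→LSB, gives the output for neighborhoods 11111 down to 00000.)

  #####|.  b31=0 t=1,i=15
  ####.|.  b30=0 t=1,i=16
  ###.#|.  b29=0 t=3,i=8
  ###..|.  b28=0 t=0,i=5
  ##.##|#  b27=1 t=3,i=14
  ##.#.|.  b26=0 t=2,i=1
  ##..#|#  b25=1 t=0,i=6
  ##...|#  b24=1 t=0,i=11
  #.###|.  b23=0 t=1,i=13
  #.##.|#  b22=1 t=3,i=12
  #.#.#|.  b21=0 t=2,i=2
  #.#..|.  b20=0 t=2,i=4
  #..##|.  b19=0 t=0,i=2
  #..#.|#  b18=1 t=1,i=0
  #...#|#  b17=1 t=2,i=16
  #....|.  b16=0 t=0,i=12
  .####|#  b15=1 t=1,i=14
  .###.|.  b14=0 t=0,i=4
  .##.#|#  b13=1 t=2,i=0
  .##..|.  b12=0 t=3,i=16
  .#.##|.  b11=0 t=1,i=12
  .#.#.|#  b10=1 t=2,i=3
  .#..#|#  b9=1 t=0,i=1
  .#...|#  b8=1 t=1,i=2
  ..###|.  b7=0 t=0,i=3
  ..##.|.  b6=0 t=2,i=18
  ..#.#|#  b5=1 t=1,i=11
  ..#..|.  b4=0 t=0,i=0
  ...##|.  b3=0 t=2,i=17
  ...#.|.  b2=0 t=0,i=18
  ....#|#  b1=1 t=0,i=17
  .....|#  b0=1 t=0,i=13
  bits 00001011010001101010011100100011 = 189179683

189179683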